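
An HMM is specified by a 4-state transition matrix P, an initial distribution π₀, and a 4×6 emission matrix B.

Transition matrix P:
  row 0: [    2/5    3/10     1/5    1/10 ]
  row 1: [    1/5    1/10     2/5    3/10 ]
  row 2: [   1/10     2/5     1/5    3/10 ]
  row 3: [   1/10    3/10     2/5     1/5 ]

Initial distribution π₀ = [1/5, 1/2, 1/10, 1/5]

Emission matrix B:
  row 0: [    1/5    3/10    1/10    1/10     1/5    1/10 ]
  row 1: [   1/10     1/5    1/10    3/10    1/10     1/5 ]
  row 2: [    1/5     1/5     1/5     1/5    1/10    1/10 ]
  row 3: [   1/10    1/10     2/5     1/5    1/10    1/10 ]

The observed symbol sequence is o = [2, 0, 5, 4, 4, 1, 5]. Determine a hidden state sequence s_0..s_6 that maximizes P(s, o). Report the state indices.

path = [3, 2, 1, 0, 0, 0, 1]

t=0: δ = [2.000e-02, 5.000e-02, 2.000e-02, 8.000e-02]  (obs o_0=2)
t=1: δ = [2.000e-03, 2.400e-03, 6.400e-03, 1.600e-03]  ψ = [1, 3, 3, 3]  (obs o_1=0)
t=2: δ = [8.000e-05, 5.120e-04, 1.280e-04, 1.920e-04]  ψ = [0, 2, 2, 2]  (obs o_2=5)
t=3: δ = [2.048e-05, 5.760e-06, 2.048e-05, 1.536e-05]  ψ = [1, 3, 1, 1]  (obs o_3=4)
t=4: δ = [1.638e-06, 8.192e-07, 6.144e-07, 6.144e-07]  ψ = [0, 2, 3, 2]  (obs o_4=4)
t=5: δ = [1.966e-07, 9.830e-08, 6.554e-08, 2.458e-08]  ψ = [0, 0, 0, 1]  (obs o_5=1)
t=6: δ = [7.864e-09, 1.180e-08, 3.932e-09, 2.949e-09]  ψ = [0, 0, 0, 1]  (obs o_6=5)
backtrack: best end state = 1; path = [3, 2, 1, 0, 0, 0, 1]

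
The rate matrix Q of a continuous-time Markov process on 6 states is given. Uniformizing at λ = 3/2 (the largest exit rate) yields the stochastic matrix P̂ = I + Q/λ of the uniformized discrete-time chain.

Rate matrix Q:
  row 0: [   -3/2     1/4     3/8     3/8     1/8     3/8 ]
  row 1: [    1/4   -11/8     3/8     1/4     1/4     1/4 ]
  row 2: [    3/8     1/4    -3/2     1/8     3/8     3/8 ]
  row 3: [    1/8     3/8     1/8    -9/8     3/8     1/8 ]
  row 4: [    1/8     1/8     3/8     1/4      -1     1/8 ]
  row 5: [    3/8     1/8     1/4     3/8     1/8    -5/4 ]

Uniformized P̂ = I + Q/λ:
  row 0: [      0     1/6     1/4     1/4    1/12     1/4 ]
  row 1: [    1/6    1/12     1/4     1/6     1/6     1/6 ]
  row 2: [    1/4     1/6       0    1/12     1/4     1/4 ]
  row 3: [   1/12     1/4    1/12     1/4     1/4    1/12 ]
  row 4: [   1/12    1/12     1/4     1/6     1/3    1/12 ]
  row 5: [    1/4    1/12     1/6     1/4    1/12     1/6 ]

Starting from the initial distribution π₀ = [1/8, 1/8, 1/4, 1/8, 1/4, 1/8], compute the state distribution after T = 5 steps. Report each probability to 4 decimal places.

t=0: π = [0.1250, 0.1250, 0.2500, 0.1250, 0.2500, 0.1250]
t=1: π = [0.1458, 0.1354, 0.1563, 0.1771, 0.2188, 0.1667]
t=2: π = [0.1363, 0.1380, 0.1675, 0.1944, 0.2049, 0.1589]
t=3: π = [0.1379, 0.1411, 0.1625, 0.1935, 0.2064, 0.1587]
t=4: π = [0.1371, 0.1406, 0.1639, 0.1940, 0.2060, 0.1584]
t=5: π = [0.1373, 0.1407, 0.1635, 0.1938, 0.2062, 0.1584]

π = [0.1373, 0.1407, 0.1635, 0.1938, 0.2062, 0.1584]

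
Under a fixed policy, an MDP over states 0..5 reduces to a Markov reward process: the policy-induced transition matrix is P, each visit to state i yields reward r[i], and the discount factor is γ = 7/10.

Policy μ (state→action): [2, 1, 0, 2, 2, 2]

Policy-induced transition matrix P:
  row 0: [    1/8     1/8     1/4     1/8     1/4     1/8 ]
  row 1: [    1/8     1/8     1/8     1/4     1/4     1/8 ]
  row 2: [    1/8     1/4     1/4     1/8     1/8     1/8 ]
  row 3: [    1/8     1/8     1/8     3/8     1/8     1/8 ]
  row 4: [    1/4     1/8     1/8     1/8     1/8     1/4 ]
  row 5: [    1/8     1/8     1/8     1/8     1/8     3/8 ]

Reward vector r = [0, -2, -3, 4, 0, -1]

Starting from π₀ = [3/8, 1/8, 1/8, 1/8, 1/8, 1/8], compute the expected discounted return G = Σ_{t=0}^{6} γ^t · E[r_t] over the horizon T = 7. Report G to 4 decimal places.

G = -0.7855

t=0: π = [0.3750, 0.1250, 0.1250, 0.1250, 0.1250, 0.1250], E[r] = -0.2500, γ^t·E[r] = -0.250000, running G = -0.250000
t=1: π = [0.1406, 0.1406, 0.1875, 0.1719, 0.1875, 0.1719], E[r] = -0.3281, γ^t·E[r] = -0.229688, running G = -0.479688
t=2: π = [0.1484, 0.1484, 0.1660, 0.1855, 0.1602, 0.1914], E[r] = -0.2441, γ^t·E[r] = -0.119629, running G = -0.599316
t=3: π = [0.1450, 0.1458, 0.1643, 0.1899, 0.1621, 0.1929], E[r] = -0.2175, γ^t·E[r] = -0.074613, running G = -0.673929
t=4: π = [0.1453, 0.1455, 0.1637, 0.1907, 0.1613, 0.1935], E[r] = -0.2127, γ^t·E[r] = -0.051078, running G = -0.725007
t=5: π = [0.1452, 0.1455, 0.1636, 0.1909, 0.1614, 0.1935], E[r] = -0.2118, γ^t·E[r] = -0.035602, running G = -0.760610
t=6: π = [0.1452, 0.1455, 0.1636, 0.1909, 0.1613, 0.1936], E[r] = -0.2117, γ^t·E[r] = -0.024901, running G = -0.785511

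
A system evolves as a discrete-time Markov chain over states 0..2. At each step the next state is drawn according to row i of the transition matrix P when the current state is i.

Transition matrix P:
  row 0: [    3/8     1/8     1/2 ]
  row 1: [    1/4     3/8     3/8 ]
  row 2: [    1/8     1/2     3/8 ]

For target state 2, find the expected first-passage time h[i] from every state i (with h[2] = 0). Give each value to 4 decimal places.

First-step conditioning: h[2] = 0; for i ≠ 2, h[i] = 1 + Σ_k P[i][k]·h[k].
  h[0] = 1 + 3/8·h[0] + 1/8·h[1]
  h[1] = 1 + 1/4·h[0] + 3/8·h[1]
Solving the 2×2 linear system over states ≠ 2 gives exactly h = [48/23, 56/23, 0] (h[2] = 0 is the target).

h = [2.0870, 2.4348, 0.0000]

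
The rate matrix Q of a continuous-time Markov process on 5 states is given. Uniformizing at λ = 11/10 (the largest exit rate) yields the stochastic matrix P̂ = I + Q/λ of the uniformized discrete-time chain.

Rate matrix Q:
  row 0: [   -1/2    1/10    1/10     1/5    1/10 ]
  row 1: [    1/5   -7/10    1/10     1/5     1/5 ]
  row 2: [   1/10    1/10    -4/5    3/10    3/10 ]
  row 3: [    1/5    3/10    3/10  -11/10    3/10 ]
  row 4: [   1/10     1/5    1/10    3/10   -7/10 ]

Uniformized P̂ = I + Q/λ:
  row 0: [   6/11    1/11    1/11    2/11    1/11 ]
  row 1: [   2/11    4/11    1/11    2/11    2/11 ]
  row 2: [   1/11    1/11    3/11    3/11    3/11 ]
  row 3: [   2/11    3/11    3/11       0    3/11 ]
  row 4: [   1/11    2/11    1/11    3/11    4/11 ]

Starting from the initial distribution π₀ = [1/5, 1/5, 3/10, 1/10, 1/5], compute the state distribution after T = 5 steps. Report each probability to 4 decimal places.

π = [0.2298, 0.2003, 0.1520, 0.1837, 0.2343]

t=0: π = [0.2000, 0.2000, 0.3000, 0.1000, 0.2000]
t=1: π = [0.2091, 0.1818, 0.1636, 0.2091, 0.2364]
t=2: π = [0.2215, 0.2000, 0.1587, 0.1802, 0.2397]
t=3: π = [0.2261, 0.2000, 0.1525, 0.1853, 0.2361]
t=4: π = [0.2287, 0.2006, 0.1523, 0.1835, 0.2349]
t=5: π = [0.2298, 0.2003, 0.1520, 0.1837, 0.2343]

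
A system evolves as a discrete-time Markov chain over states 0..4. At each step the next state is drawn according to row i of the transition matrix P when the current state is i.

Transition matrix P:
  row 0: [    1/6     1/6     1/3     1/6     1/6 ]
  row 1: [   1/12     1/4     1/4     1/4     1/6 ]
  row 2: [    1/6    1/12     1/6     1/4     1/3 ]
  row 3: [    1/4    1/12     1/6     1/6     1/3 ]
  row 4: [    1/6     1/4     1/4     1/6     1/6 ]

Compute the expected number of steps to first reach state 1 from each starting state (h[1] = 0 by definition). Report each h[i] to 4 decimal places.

First-step conditioning: h[1] = 0; for i ≠ 1, h[i] = 1 + Σ_k P[i][k]·h[k].
  h[0] = 1 + 1/6·h[0] + 1/3·h[2] + 1/6·h[3] + 1/6·h[4]
  h[2] = 1 + 1/6·h[0] + 1/6·h[2] + 1/4·h[3] + 1/3·h[4]
  h[3] = 1 + 1/4·h[0] + 1/6·h[2] + 1/6·h[3] + 1/3·h[4]
  h[4] = 1 + 1/6·h[0] + 1/4·h[2] + 1/6·h[3] + 1/6·h[4]
Solving the 4×4 linear system over states ≠ 1 gives exactly h = [4132/623, 0, 4392/623, 4372/623, 538/89] (h[1] = 0 is the target).

h = [6.6324, 0.0000, 7.0498, 7.0177, 6.0449]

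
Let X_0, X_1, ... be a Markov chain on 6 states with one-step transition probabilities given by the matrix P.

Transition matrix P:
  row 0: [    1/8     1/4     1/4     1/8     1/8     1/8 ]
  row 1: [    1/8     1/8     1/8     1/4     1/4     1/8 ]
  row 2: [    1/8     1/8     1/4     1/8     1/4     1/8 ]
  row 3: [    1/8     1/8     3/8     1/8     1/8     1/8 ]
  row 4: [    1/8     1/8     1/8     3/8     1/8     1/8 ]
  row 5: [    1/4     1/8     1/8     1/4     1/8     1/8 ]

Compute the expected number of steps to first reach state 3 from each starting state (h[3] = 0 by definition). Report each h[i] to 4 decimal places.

First-step conditioning: h[3] = 0; for i ≠ 3, h[i] = 1 + Σ_k P[i][k]·h[k].
  h[0] = 1 + 1/8·h[0] + 1/4·h[1] + 1/4·h[2] + 1/8·h[4] + 1/8·h[5]
  h[1] = 1 + 1/8·h[0] + 1/8·h[1] + 1/8·h[2] + 1/4·h[4] + 1/8·h[5]
  h[2] = 1 + 1/8·h[0] + 1/8·h[1] + 1/4·h[2] + 1/4·h[4] + 1/8·h[5]
  h[4] = 1 + 1/8·h[0] + 1/8·h[1] + 1/8·h[2] + 1/8·h[4] + 1/8·h[5]
  h[5] = 1 + 1/4·h[0] + 1/8·h[1] + 1/8·h[2] + 1/8·h[4] + 1/8·h[5]
Solving the 5×5 linear system over states ≠ 3 gives exactly h = [37312/7617, 10752/2539, 12288/2539, 0, 28672/7617, 11112/2539] (h[3] = 0 is the target).

h = [4.8985, 4.2347, 4.8397, 0.0000, 3.7642, 4.3765]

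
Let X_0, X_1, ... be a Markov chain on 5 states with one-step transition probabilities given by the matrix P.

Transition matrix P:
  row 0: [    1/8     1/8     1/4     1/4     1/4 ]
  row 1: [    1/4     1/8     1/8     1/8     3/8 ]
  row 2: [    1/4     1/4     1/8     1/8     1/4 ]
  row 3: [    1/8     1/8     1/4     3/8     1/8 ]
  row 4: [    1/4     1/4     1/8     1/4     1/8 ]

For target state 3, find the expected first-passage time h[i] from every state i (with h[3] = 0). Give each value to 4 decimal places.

h = [4.8569, 5.3882, 5.4556, 0.0000, 4.8494]

First-step conditioning: h[3] = 0; for i ≠ 3, h[i] = 1 + Σ_k P[i][k]·h[k].
  h[0] = 1 + 1/8·h[0] + 1/8·h[1] + 1/4·h[2] + 1/4·h[4]
  h[1] = 1 + 1/4·h[0] + 1/8·h[1] + 1/8·h[2] + 3/8·h[4]
  h[2] = 1 + 1/4·h[0] + 1/4·h[1] + 1/8·h[2] + 1/4·h[4]
  h[4] = 1 + 1/4·h[0] + 1/4·h[1] + 1/8·h[2] + 1/8·h[4]
Solving the 4×4 linear system over states ≠ 3 gives exactly h = [5192/1069, 5760/1069, 5832/1069, 0, 5184/1069] (h[3] = 0 is the target).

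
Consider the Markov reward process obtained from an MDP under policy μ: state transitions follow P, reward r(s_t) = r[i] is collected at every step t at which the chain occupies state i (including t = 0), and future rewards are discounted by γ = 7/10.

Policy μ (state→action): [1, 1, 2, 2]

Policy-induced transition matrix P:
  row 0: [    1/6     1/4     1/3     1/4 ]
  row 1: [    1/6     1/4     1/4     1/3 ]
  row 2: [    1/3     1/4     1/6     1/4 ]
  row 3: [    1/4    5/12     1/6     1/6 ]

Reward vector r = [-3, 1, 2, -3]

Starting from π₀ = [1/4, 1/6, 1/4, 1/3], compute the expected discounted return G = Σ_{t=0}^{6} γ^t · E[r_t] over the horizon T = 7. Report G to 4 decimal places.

t=0: π = [0.2500, 0.1667, 0.2500, 0.3333], E[r] = -1.0833, γ^t·E[r] = -1.083333, running G = -1.083333
t=1: π = [0.2361, 0.3056, 0.2222, 0.2361], E[r] = -0.6667, γ^t·E[r] = -0.466667, running G = -1.550000
t=2: π = [0.2234, 0.2894, 0.2315, 0.2558], E[r] = -0.6852, γ^t·E[r] = -0.335741, running G = -1.885741
t=3: π = [0.2266, 0.2926, 0.2280, 0.2528], E[r] = -0.6894, γ^t·E[r] = -0.236474, running G = -2.122215
t=4: π = [0.2257, 0.2921, 0.2288, 0.2533], E[r] = -0.6874, γ^t·E[r] = -0.165046, running G = -2.287260
t=5: π = [0.2259, 0.2922, 0.2286, 0.2532], E[r] = -0.6880, γ^t·E[r] = -0.115624, running G = -2.402885
t=6: π = [0.2259, 0.2922, 0.2287, 0.2532], E[r] = -0.6878, γ^t·E[r] = -0.080922, running G = -2.483807

G = -2.4838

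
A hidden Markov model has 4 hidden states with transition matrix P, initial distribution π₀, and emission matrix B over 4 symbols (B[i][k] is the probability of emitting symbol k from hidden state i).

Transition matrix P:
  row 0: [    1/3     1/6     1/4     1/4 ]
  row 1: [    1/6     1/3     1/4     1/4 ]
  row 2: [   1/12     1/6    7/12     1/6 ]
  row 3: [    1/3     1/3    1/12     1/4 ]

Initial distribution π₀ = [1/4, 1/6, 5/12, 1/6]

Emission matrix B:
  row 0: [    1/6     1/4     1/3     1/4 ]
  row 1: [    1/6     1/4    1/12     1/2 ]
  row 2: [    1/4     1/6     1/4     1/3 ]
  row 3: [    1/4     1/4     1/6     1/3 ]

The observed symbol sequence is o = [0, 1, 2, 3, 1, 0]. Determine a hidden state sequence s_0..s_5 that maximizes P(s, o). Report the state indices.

t=0: δ = [4.167e-02, 2.778e-02, 1.042e-01, 4.167e-02]  (obs o_0=0)
t=1: δ = [3.472e-03, 4.340e-03, 1.013e-02, 4.340e-03]  ψ = [0, 2, 2, 2]  (obs o_1=1)
t=2: δ = [4.823e-04, 1.407e-04, 1.477e-03, 2.813e-04]  ψ = [3, 2, 2, 2]  (obs o_2=2)
t=3: δ = [4.019e-05, 1.231e-04, 2.872e-04, 8.205e-05]  ψ = [0, 2, 2, 2]  (obs o_3=3)
t=4: δ = [6.838e-06, 1.197e-05, 2.792e-05, 1.197e-05]  ψ = [3, 2, 2, 2]  (obs o_4=1)
t=5: δ = [6.648e-07, 7.755e-07, 4.072e-06, 1.163e-06]  ψ = [3, 2, 2, 2]  (obs o_5=0)
backtrack: best end state = 2; path = [2, 2, 2, 2, 2, 2]

path = [2, 2, 2, 2, 2, 2]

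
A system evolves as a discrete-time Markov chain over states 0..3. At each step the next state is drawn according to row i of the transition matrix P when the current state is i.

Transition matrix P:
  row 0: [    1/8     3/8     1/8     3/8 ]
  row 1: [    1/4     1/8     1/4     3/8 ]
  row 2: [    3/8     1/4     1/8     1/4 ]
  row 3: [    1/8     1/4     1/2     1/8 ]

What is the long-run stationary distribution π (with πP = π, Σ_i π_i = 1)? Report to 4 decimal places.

Balance equations π_j = Σ_i π_i·P[i][j]:
  π_0 = 1/8·π_0 + 1/4·π_1 + 3/8·π_2 + 1/8·π_3
  π_1 = 3/8·π_0 + 1/8·π_1 + 1/4·π_2 + 1/4·π_3
  π_2 = 1/8·π_0 + 1/4·π_1 + 1/8·π_2 + 1/2·π_3
  normalize: π_0 + π_1 + π_2 + π_3 = 1
Solving the linear system gives exactly π = [185/839, 207/839, 217/839, 230/839].

π = [0.2205, 0.2467, 0.2586, 0.2741]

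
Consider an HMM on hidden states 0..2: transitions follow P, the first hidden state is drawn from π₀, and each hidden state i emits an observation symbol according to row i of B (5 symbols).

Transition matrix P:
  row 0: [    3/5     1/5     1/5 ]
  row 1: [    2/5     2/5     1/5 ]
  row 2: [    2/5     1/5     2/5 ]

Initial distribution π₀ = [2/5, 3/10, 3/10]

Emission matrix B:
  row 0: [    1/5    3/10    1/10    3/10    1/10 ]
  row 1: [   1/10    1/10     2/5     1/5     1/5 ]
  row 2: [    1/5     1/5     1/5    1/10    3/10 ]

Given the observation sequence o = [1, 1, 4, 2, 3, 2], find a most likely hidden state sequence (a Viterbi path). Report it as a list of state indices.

path = [0, 0, 1, 1, 1, 1]

t=0: δ = [1.200e-01, 3.000e-02, 6.000e-02]  (obs o_0=1)
t=1: δ = [2.160e-02, 2.400e-03, 4.800e-03]  ψ = [0, 0, 0]  (obs o_1=1)
t=2: δ = [1.296e-03, 8.640e-04, 1.296e-03]  ψ = [0, 0, 0]  (obs o_2=4)
t=3: δ = [7.776e-05, 1.382e-04, 1.037e-04]  ψ = [0, 1, 2]  (obs o_3=2)
t=4: δ = [1.659e-05, 1.106e-05, 4.147e-06]  ψ = [1, 1, 2]  (obs o_4=3)
t=5: δ = [9.953e-07, 1.769e-06, 6.636e-07]  ψ = [0, 1, 0]  (obs o_5=2)
backtrack: best end state = 1; path = [0, 0, 1, 1, 1, 1]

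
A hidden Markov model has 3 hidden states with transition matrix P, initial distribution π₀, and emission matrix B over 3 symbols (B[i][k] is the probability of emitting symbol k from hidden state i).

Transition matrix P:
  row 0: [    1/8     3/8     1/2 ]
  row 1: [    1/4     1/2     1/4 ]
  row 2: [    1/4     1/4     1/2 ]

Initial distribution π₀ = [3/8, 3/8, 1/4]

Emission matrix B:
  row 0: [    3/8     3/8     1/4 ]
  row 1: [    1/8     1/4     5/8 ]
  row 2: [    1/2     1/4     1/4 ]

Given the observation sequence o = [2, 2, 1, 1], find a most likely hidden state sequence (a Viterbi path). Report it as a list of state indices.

t=0: δ = [9.375e-02, 2.344e-01, 6.250e-02]  (obs o_0=2)
t=1: δ = [1.465e-02, 7.324e-02, 1.465e-02]  ψ = [1, 1, 1]  (obs o_1=2)
t=2: δ = [6.866e-03, 9.155e-03, 4.578e-03]  ψ = [1, 1, 1]  (obs o_2=1)
t=3: δ = [8.583e-04, 1.144e-03, 8.583e-04]  ψ = [1, 1, 0]  (obs o_3=1)
backtrack: best end state = 1; path = [1, 1, 1, 1]

path = [1, 1, 1, 1]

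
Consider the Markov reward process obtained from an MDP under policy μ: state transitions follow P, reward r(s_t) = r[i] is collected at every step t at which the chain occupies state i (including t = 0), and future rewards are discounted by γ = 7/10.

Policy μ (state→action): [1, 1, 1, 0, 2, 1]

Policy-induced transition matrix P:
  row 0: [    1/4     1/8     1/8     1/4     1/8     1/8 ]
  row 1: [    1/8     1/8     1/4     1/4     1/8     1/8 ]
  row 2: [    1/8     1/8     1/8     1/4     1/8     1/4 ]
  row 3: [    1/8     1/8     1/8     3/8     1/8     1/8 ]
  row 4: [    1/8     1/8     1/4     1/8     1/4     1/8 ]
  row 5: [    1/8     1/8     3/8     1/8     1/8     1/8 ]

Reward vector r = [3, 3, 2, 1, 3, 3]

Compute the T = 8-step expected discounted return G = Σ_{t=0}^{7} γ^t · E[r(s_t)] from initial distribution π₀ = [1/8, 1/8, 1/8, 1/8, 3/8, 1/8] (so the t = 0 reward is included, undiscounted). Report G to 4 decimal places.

G = 7.6333

t=0: π = [0.1250, 0.1250, 0.1250, 0.1250, 0.3750, 0.1250], E[r] = 2.6250, γ^t·E[r] = 2.625000, running G = 2.625000
t=1: π = [0.1406, 0.1250, 0.2188, 0.2031, 0.1719, 0.1406], E[r] = 2.3750, γ^t·E[r] = 1.662500, running G = 4.287500
t=2: π = [0.1426, 0.1250, 0.1973, 0.2363, 0.1465, 0.1523], E[r] = 2.3301, γ^t·E[r] = 1.141738, running G = 5.429238
t=3: π = [0.1428, 0.1250, 0.1970, 0.2422, 0.1433, 0.1497], E[r] = 2.3186, γ^t·E[r] = 0.795281, running G = 6.224519
t=4: π = [0.1429, 0.1250, 0.1960, 0.2437, 0.1429, 0.1496], E[r] = 2.3167, γ^t·E[r] = 0.556250, running G = 6.780769
t=5: π = [0.1429, 0.1250, 0.1959, 0.2439, 0.1429, 0.1495], E[r] = 2.3163, γ^t·E[r] = 0.389305, running G = 7.170074
t=6: π = [0.1429, 0.1250, 0.1959, 0.2439, 0.1429, 0.1495], E[r] = 2.3163, γ^t·E[r] = 0.272506, running G = 7.442580
t=7: π = [0.1429, 0.1250, 0.1959, 0.2439, 0.1429, 0.1495], E[r] = 2.3162, γ^t·E[r] = 0.190753, running G = 7.633333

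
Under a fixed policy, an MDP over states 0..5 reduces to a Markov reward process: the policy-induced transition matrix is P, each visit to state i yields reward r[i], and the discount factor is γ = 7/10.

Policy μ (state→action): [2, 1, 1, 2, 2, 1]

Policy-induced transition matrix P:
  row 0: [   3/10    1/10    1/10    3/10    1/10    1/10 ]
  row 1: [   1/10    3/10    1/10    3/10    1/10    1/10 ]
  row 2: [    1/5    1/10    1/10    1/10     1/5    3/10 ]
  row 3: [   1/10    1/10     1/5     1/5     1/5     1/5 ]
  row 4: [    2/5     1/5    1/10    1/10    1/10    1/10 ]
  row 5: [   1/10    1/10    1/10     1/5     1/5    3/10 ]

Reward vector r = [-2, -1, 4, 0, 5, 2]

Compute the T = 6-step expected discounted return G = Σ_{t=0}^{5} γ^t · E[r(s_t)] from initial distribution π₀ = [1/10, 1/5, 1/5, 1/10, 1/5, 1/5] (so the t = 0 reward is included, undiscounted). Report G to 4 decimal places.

G = 3.8150

t=0: π = [0.1000, 0.2000, 0.2000, 0.1000, 0.2000, 0.2000], E[r] = 1.8000, γ^t·E[r] = 1.800000, running G = 1.800000
t=1: π = [0.2000, 0.1600, 0.1100, 0.1900, 0.1500, 0.1900], E[r] = 1.0100, γ^t·E[r] = 0.707000, running G = 2.507000
t=2: π = [0.1960, 0.1470, 0.1190, 0.2100, 0.1490, 0.1790], E[r] = 1.0400, γ^t·E[r] = 0.509600, running G = 3.016600
t=3: π = [0.1958, 0.1443, 0.1210, 0.2075, 0.1508, 0.1806], E[r] = 1.0633, γ^t·E[r] = 0.364712, running G = 3.381312
t=4: π = [0.1965, 0.1439, 0.1208, 0.2068, 0.1509, 0.1811], E[r] = 1.0628, γ^t·E[r] = 0.255166, running G = 3.636478
t=5: π = [0.1966, 0.1439, 0.1207, 0.2069, 0.1509, 0.1810], E[r] = 1.0620, γ^t·E[r] = 0.178486, running G = 3.814964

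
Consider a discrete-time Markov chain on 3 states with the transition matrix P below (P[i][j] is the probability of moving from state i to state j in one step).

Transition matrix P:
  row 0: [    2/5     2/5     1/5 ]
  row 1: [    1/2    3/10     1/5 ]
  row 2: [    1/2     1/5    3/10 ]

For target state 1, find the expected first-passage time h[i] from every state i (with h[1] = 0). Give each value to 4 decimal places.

h = [2.8125, 0.0000, 3.4375]

First-step conditioning: h[1] = 0; for i ≠ 1, h[i] = 1 + Σ_k P[i][k]·h[k].
  h[0] = 1 + 2/5·h[0] + 1/5·h[2]
  h[2] = 1 + 1/2·h[0] + 3/10·h[2]
Solving the 2×2 linear system over states ≠ 1 gives exactly h = [45/16, 0, 55/16] (h[1] = 0 is the target).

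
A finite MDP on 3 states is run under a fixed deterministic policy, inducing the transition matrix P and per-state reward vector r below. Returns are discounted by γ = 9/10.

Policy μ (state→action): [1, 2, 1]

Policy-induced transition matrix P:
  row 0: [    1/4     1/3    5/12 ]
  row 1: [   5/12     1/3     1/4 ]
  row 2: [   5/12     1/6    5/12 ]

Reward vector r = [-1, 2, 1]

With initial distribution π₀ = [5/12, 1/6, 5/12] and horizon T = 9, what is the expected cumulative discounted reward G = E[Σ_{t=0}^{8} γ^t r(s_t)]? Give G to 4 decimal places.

t=0: π = [0.4167, 0.1667, 0.4167], E[r] = 0.3333, γ^t·E[r] = 0.333333, running G = 0.333333
t=1: π = [0.3472, 0.2639, 0.3889], E[r] = 0.5694, γ^t·E[r] = 0.512500, running G = 0.845833
t=2: π = [0.3588, 0.2685, 0.3727], E[r] = 0.5509, γ^t·E[r] = 0.446250, running G = 1.292083
t=3: π = [0.3569, 0.2712, 0.3719], E[r] = 0.5575, γ^t·E[r] = 0.406406, running G = 1.698490
t=4: π = [0.3572, 0.2713, 0.3715], E[r] = 0.5570, γ^t·E[r] = 0.365428, running G = 2.063918
t=5: π = [0.3571, 0.2714, 0.3714], E[r] = 0.5572, γ^t·E[r] = 0.328993, running G = 2.392911
t=6: π = [0.3571, 0.2714, 0.3714], E[r] = 0.5571, γ^t·E[r] = 0.296086, running G = 2.688997
t=7: π = [0.3571, 0.2714, 0.3714], E[r] = 0.5571, γ^t·E[r] = 0.266480, running G = 2.955476
t=8: π = [0.3571, 0.2714, 0.3714], E[r] = 0.5571, γ^t·E[r] = 0.239832, running G = 3.195308

G = 3.1953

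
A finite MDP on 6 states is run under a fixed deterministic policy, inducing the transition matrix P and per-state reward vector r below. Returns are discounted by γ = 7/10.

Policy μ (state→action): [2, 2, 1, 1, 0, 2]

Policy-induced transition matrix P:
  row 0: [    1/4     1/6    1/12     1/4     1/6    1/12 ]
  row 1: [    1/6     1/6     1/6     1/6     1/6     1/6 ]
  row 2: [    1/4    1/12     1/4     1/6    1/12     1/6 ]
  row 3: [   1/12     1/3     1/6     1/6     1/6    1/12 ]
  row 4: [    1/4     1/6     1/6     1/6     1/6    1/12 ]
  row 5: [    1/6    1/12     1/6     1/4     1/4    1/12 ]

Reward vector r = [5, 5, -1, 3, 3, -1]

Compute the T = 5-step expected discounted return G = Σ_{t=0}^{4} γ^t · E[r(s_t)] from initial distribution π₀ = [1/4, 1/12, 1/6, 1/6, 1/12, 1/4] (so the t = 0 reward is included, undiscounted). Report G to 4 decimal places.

t=0: π = [0.2500, 0.0833, 0.1667, 0.1667, 0.0833, 0.2500], E[r] = 2.0000, γ^t·E[r] = 2.000000, running G = 2.000000
t=1: π = [0.1944, 0.1597, 0.1597, 0.2083, 0.1736, 0.1042], E[r] = 2.6528, γ^t·E[r] = 1.856944, running G = 3.856944
t=2: π = [0.1933, 0.1794, 0.1638, 0.1916, 0.1620, 0.1100], E[r] = 2.6505, γ^t·E[r] = 1.298727, running G = 5.155671
t=3: π = [0.1940, 0.1758, 0.1642, 0.1919, 0.1622, 0.1119], E[r] = 2.6349, γ^t·E[r] = 0.903783, running G = 6.059454
t=4: π = [0.1940, 0.1756, 0.1642, 0.1922, 0.1623, 0.1117], E[r] = 2.6359, γ^t·E[r] = 0.632891, running G = 6.692345

G = 6.6923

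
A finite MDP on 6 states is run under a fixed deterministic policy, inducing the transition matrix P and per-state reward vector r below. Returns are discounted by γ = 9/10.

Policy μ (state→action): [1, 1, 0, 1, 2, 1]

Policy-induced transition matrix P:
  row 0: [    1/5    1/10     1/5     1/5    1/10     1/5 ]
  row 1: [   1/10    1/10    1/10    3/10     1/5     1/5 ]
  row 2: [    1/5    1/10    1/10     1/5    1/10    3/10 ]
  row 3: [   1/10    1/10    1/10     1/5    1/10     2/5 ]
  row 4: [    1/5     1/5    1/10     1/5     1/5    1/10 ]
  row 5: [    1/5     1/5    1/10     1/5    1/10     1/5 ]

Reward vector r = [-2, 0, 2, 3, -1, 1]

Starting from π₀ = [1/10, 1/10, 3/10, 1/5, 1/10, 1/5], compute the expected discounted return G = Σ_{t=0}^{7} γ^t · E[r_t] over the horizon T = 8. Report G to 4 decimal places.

t=0: π = [0.1000, 0.1000, 0.3000, 0.2000, 0.1000, 0.2000], E[r] = 1.1000, γ^t·E[r] = 1.100000, running G = 1.100000
t=1: π = [0.1700, 0.1300, 0.1100, 0.2100, 0.1200, 0.2600], E[r] = 0.6500, γ^t·E[r] = 0.585000, running G = 1.685000
t=2: π = [0.1660, 0.1380, 0.1170, 0.2130, 0.1250, 0.2410], E[r] = 0.6570, γ^t·E[r] = 0.532170, running G = 2.217170
t=3: π = [0.1649, 0.1366, 0.1166, 0.2138, 0.1263, 0.2418], E[r] = 0.6603, γ^t·E[r] = 0.481359, running G = 2.698529
t=4: π = [0.1650, 0.1368, 0.1165, 0.2137, 0.1263, 0.2418], E[r] = 0.6595, γ^t·E[r] = 0.432724, running G = 3.131253
t=5: π = [0.1650, 0.1368, 0.1165, 0.2137, 0.1263, 0.2418], E[r] = 0.6596, γ^t·E[r] = 0.389470, running G = 3.520723
t=6: π = [0.1650, 0.1368, 0.1165, 0.2137, 0.1263, 0.2418], E[r] = 0.6596, γ^t·E[r] = 0.350525, running G = 3.871248
t=7: π = [0.1650, 0.1368, 0.1165, 0.2137, 0.1263, 0.2418], E[r] = 0.6596, γ^t·E[r] = 0.315471, running G = 4.186719

G = 4.1867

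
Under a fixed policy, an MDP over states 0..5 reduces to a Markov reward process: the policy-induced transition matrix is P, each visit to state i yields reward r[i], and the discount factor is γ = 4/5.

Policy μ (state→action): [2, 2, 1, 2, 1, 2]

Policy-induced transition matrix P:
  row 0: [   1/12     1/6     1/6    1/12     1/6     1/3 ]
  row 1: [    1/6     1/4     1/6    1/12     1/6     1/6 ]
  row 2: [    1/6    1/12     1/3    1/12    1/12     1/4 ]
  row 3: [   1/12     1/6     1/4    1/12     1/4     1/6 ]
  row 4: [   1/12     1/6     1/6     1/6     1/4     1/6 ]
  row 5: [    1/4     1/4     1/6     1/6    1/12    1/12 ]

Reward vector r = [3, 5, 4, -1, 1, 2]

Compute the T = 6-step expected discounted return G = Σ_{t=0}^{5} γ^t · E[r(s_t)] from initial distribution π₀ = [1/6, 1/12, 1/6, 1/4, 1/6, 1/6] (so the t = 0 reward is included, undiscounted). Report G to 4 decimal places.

t=0: π = [0.1667, 0.0833, 0.1667, 0.2500, 0.1667, 0.1667], E[r] = 1.8333, γ^t·E[r] = 1.833333, running G = 1.833333
t=1: π = [0.1319, 0.1736, 0.2153, 0.1111, 0.1736, 0.1944], E[r] = 2.5764, γ^t·E[r] = 2.061111, running G = 3.894444
t=2: π = [0.1481, 0.1794, 0.2118, 0.1140, 0.1563, 0.1904], E[r] = 2.6117, γ^t·E[r] = 1.671481, running G = 5.565926
t=3: π = [0.1477, 0.1798, 0.2115, 0.1122, 0.1557, 0.1931], E[r] = 2.6178, γ^t·E[r] = 1.340296, running G = 6.906222
t=4: π = [0.1481, 0.1801, 0.2113, 0.1124, 0.1553, 0.1928], E[r] = 2.6186, γ^t·E[r] = 1.072561, running G = 7.978784
t=5: π = [0.1481, 0.1801, 0.2112, 0.1123, 0.1553, 0.1929], E[r] = 2.6187, γ^t·E[r] = 0.858085, running G = 8.836869

G = 8.8369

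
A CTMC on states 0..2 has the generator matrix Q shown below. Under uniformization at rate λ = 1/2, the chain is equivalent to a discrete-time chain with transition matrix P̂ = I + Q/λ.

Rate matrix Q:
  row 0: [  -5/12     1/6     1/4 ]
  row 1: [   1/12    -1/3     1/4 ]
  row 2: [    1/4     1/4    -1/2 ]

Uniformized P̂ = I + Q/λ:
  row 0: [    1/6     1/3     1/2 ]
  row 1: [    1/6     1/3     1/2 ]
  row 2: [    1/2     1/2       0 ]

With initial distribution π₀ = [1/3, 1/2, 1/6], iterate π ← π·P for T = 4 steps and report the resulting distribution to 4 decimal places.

π = [0.2847, 0.3924, 0.3229]

t=0: π = [0.3333, 0.5000, 0.1667]
t=1: π = [0.2222, 0.3611, 0.4167]
t=2: π = [0.3056, 0.4028, 0.2917]
t=3: π = [0.2639, 0.3819, 0.3542]
t=4: π = [0.2847, 0.3924, 0.3229]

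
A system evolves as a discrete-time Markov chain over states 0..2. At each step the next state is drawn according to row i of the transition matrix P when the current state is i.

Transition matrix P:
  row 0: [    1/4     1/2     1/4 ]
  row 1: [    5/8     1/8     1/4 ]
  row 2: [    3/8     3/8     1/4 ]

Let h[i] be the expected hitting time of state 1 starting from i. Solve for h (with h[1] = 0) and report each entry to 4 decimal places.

h = [2.1333, 0.0000, 2.4000]

First-step conditioning: h[1] = 0; for i ≠ 1, h[i] = 1 + Σ_k P[i][k]·h[k].
  h[0] = 1 + 1/4·h[0] + 1/4·h[2]
  h[2] = 1 + 3/8·h[0] + 1/4·h[2]
Solving the 2×2 linear system over states ≠ 1 gives exactly h = [32/15, 0, 12/5] (h[1] = 0 is the target).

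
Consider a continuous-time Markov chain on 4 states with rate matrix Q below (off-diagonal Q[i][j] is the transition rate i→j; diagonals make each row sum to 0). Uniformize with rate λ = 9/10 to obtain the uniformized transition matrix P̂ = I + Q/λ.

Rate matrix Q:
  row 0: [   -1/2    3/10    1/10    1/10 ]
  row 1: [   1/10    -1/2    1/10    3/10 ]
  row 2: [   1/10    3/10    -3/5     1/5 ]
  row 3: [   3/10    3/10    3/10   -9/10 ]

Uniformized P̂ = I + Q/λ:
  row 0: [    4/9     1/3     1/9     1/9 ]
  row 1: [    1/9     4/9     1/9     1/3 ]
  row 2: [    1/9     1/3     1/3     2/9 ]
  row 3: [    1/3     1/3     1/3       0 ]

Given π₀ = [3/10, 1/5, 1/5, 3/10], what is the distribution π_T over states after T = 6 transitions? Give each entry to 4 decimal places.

π = [0.2317, 0.3750, 0.1985, 0.1949]

t=0: π = [0.3000, 0.2000, 0.2000, 0.3000]
t=1: π = [0.2778, 0.3556, 0.2222, 0.1444]
t=2: π = [0.2358, 0.3728, 0.1926, 0.1988]
t=3: π = [0.2339, 0.3748, 0.1981, 0.1933]
t=4: π = [0.2320, 0.3750, 0.1981, 0.1949]
t=5: π = [0.2318, 0.3750, 0.1984, 0.1948]
t=6: π = [0.2317, 0.3750, 0.1985, 0.1949]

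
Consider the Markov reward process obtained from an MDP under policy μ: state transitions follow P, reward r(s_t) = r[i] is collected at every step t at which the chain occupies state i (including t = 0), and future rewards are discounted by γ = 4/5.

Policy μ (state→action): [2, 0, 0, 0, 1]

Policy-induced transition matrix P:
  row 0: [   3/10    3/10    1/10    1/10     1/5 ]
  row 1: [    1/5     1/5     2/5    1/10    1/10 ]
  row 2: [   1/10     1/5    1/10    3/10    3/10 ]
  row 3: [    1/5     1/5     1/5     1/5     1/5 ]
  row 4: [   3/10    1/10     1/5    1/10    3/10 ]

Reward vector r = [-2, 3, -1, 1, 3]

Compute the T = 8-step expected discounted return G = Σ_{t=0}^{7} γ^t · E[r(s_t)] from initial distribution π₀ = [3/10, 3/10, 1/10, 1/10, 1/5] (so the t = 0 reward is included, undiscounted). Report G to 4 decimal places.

G = 3.2660

t=0: π = [0.3000, 0.3000, 0.1000, 0.1000, 0.2000], E[r] = 0.9000, γ^t·E[r] = 0.900000, running G = 0.900000
t=1: π = [0.2400, 0.2100, 0.2200, 0.1300, 0.2000], E[r] = 0.6600, γ^t·E[r] = 0.528000, running G = 1.428000
t=2: π = [0.2220, 0.2040, 0.1960, 0.1570, 0.2210], E[r] = 0.7920, γ^t·E[r] = 0.506880, running G = 1.934880
t=3: π = [0.2247, 0.2001, 0.1990, 0.1549, 0.2213], E[r] = 0.7707, γ^t·E[r] = 0.394598, running G = 2.329478
t=4: π = [0.2247, 0.2003, 0.1977, 0.1553, 0.2220], E[r] = 0.7753, γ^t·E[r] = 0.317571, running G = 2.647049
t=5: π = [0.2249, 0.2003, 0.1978, 0.1551, 0.2219], E[r] = 0.7740, γ^t·E[r] = 0.253629, running G = 2.900679
t=6: π = [0.2249, 0.2003, 0.1978, 0.1551, 0.2219], E[r] = 0.7742, γ^t·E[r] = 0.202961, running G = 3.103639
t=7: π = [0.2249, 0.2003, 0.1978, 0.1551, 0.2219], E[r] = 0.7742, γ^t·E[r] = 0.162356, running G = 3.265995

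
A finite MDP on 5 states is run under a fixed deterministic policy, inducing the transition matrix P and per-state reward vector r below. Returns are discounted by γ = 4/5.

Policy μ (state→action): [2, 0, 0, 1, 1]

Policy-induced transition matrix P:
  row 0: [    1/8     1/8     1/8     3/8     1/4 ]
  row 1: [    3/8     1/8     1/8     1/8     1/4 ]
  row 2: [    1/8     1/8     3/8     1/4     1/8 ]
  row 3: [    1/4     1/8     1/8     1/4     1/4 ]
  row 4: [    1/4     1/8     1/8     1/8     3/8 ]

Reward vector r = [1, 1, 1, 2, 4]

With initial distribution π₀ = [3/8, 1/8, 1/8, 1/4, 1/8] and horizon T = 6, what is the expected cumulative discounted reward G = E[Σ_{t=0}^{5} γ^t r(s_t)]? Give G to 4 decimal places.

t=0: π = [0.3750, 0.1250, 0.1250, 0.2500, 0.1250], E[r] = 1.6250, γ^t·E[r] = 1.625000, running G = 1.625000
t=1: π = [0.2031, 0.1250, 0.1563, 0.2656, 0.2500], E[r] = 2.0156, γ^t·E[r] = 1.612500, running G = 3.237500
t=2: π = [0.2207, 0.1250, 0.1641, 0.2285, 0.2617], E[r] = 2.0137, γ^t·E[r] = 1.288750, running G = 4.526250
t=3: π = [0.2175, 0.1250, 0.1660, 0.2292, 0.2622], E[r] = 2.0159, γ^t·E[r] = 1.032125, running G = 5.558375
t=4: π = [0.2177, 0.1250, 0.1665, 0.2288, 0.2620], E[r] = 2.0149, γ^t·E[r] = 0.825288, running G = 6.383663
t=5: π = [0.2176, 0.1250, 0.1666, 0.2288, 0.2619], E[r] = 2.0147, γ^t·E[r] = 0.660161, running G = 7.043824

G = 7.0438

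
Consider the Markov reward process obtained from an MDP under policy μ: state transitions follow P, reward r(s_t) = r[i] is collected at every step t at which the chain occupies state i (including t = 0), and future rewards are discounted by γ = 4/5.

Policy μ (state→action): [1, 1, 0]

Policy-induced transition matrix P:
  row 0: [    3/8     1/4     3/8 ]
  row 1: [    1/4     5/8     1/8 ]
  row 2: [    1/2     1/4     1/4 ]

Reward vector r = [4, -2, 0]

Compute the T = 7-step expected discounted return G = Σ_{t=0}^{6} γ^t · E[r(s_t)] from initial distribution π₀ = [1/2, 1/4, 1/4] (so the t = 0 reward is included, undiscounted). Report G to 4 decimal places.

t=0: π = [0.5000, 0.2500, 0.2500], E[r] = 1.5000, γ^t·E[r] = 1.500000, running G = 1.500000
t=1: π = [0.3750, 0.3438, 0.2813], E[r] = 0.8125, γ^t·E[r] = 0.650000, running G = 2.150000
t=2: π = [0.3672, 0.3789, 0.2539], E[r] = 0.7109, γ^t·E[r] = 0.455000, running G = 2.605000
t=3: π = [0.3594, 0.3921, 0.2485], E[r] = 0.6533, γ^t·E[r] = 0.334500, running G = 2.939500
t=4: π = [0.3571, 0.3970, 0.2459], E[r] = 0.6342, γ^t·E[r] = 0.259750, running G = 3.199250
t=5: π = [0.3561, 0.3989, 0.2450], E[r] = 0.6267, γ^t·E[r] = 0.205345, running G = 3.404595
t=6: π = [0.3558, 0.3996, 0.2447], E[r] = 0.6239, γ^t·E[r] = 0.163550, running G = 3.568145

G = 3.5681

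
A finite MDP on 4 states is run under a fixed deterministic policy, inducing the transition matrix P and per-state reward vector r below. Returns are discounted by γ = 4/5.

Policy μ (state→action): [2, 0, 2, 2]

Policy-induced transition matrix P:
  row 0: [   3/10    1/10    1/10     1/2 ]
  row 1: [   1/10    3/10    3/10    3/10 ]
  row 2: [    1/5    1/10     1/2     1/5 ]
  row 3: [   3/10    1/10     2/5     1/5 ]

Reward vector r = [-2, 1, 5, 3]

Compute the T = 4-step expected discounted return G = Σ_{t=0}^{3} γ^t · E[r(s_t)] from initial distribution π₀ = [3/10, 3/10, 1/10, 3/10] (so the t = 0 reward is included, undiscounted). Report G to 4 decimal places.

G = 5.3667

t=0: π = [0.3000, 0.3000, 0.1000, 0.3000], E[r] = 1.1000, γ^t·E[r] = 1.100000, running G = 1.100000
t=1: π = [0.2300, 0.1600, 0.2900, 0.3200], E[r] = 2.1100, γ^t·E[r] = 1.688000, running G = 2.788000
t=2: π = [0.2390, 0.1320, 0.3440, 0.2850], E[r] = 2.2290, γ^t·E[r] = 1.426560, running G = 4.214560
t=3: π = [0.2392, 0.1264, 0.3495, 0.2849], E[r] = 2.2502, γ^t·E[r] = 1.152102, running G = 5.366662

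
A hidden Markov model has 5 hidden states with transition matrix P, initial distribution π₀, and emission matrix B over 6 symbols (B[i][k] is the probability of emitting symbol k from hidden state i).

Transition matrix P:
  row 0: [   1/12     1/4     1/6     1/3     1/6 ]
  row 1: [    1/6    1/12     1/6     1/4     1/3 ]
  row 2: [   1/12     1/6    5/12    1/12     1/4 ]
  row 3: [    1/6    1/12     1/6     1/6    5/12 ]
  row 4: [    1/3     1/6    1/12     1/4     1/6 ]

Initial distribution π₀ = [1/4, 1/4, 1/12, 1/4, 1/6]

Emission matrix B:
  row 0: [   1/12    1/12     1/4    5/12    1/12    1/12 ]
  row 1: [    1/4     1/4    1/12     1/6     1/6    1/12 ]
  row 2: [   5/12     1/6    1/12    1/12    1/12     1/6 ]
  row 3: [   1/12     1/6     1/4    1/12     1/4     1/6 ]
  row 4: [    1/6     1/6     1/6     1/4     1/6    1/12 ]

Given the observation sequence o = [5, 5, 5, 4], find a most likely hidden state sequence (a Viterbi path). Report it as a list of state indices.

path = [3, 4, 3, 4]

t=0: δ = [2.083e-02, 2.083e-02, 1.389e-02, 4.167e-02, 1.389e-02]  (obs o_0=5)
t=1: δ = [5.787e-04, 4.340e-04, 1.157e-03, 1.157e-03, 1.447e-03]  ψ = [3, 0, 3, 0, 3]  (obs o_1=5)
t=2: δ = [4.019e-05, 2.009e-05, 8.038e-05, 6.028e-05, 4.019e-05]  ψ = [4, 4, 2, 4, 3]  (obs o_2=5)
t=3: δ = [1.116e-06, 2.233e-06, 2.791e-06, 3.349e-06, 4.186e-06]  ψ = [4, 2, 2, 0, 3]  (obs o_3=4)
backtrack: best end state = 4; path = [3, 4, 3, 4]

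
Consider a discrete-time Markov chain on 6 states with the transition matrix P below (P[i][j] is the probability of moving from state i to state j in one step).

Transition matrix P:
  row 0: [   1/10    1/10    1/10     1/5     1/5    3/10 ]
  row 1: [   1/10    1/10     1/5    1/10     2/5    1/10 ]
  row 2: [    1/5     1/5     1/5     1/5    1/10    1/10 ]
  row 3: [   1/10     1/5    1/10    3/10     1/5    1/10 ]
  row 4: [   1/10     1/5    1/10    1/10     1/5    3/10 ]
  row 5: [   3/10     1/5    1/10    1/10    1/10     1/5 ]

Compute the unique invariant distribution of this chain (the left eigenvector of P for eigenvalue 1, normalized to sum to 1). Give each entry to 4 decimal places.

Balance equations π_j = Σ_i π_i·P[i][j]:
  π_0 = 1/10·π_0 + 1/10·π_1 + 1/5·π_2 + 1/10·π_3 + 1/10·π_4 + 3/10·π_5
  π_1 = 1/10·π_0 + 1/10·π_1 + 1/5·π_2 + 1/5·π_3 + 1/5·π_4 + 1/5·π_5
  π_2 = 1/10·π_0 + 1/5·π_1 + 1/5·π_2 + 1/10·π_3 + 1/10·π_4 + 1/10·π_5
  π_3 = 1/5·π_0 + 1/10·π_1 + 1/5·π_2 + 3/10·π_3 + 1/10·π_4 + 1/10·π_5
  π_4 = 1/5·π_0 + 2/5·π_1 + 1/10·π_2 + 1/5·π_3 + 1/5·π_4 + 1/10·π_5
  normalize: π_0 + π_1 + π_2 + π_3 + π_4 + π_5 = 1
Solving the linear system gives exactly π = [823/5455, 917/5455, 708/5455, 3493/21820, 4401/21820, 2067/10910].

π = [0.1509, 0.1681, 0.1298, 0.1601, 0.2017, 0.1895]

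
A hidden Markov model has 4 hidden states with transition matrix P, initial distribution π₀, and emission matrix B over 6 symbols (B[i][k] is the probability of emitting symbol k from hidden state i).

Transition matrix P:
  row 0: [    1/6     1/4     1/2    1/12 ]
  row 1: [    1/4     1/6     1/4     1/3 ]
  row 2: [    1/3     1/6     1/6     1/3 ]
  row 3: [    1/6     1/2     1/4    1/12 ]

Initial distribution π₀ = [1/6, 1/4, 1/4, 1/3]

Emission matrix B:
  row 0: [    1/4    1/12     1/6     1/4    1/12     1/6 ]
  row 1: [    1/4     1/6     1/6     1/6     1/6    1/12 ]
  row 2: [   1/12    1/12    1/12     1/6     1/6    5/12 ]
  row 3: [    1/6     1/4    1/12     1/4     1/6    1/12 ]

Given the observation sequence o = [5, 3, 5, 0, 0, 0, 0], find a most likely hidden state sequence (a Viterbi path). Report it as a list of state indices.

t=0: δ = [2.778e-02, 2.083e-02, 1.042e-01, 2.778e-02]  (obs o_0=5)
t=1: δ = [8.681e-03, 2.894e-03, 2.894e-03, 8.681e-03]  ψ = [2, 2, 2, 2]  (obs o_1=3)
t=2: δ = [2.411e-04, 3.617e-04, 1.808e-03, 8.038e-05]  ψ = [0, 3, 0, 1]  (obs o_2=5)
t=3: δ = [1.507e-04, 7.535e-05, 2.512e-05, 1.005e-04]  ψ = [2, 2, 2, 2]  (obs o_3=0)
t=4: δ = [6.279e-06, 1.256e-05, 6.279e-06, 4.186e-06]  ψ = [0, 3, 0, 1]  (obs o_4=0)
t=5: δ = [7.849e-07, 5.233e-07, 2.616e-07, 6.977e-07]  ψ = [1, 1, 0, 1]  (obs o_5=0)
t=6: δ = [3.270e-08, 8.721e-08, 3.270e-08, 2.907e-08]  ψ = [0, 3, 0, 1]  (obs o_6=0)
backtrack: best end state = 1; path = [2, 0, 2, 3, 1, 3, 1]

path = [2, 0, 2, 3, 1, 3, 1]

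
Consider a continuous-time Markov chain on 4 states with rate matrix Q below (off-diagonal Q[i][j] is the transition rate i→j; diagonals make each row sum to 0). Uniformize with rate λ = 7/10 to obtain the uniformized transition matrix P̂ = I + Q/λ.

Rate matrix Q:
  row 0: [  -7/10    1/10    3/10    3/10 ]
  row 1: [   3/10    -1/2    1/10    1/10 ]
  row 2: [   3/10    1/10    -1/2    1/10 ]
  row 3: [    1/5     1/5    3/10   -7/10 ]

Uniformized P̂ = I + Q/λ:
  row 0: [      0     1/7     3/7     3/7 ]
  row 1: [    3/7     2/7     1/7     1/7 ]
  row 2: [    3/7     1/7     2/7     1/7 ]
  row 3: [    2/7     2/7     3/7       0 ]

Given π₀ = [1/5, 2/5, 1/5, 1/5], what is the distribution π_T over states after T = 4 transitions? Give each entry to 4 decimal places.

π = [0.2800, 0.1988, 0.3246, 0.1967]

t=0: π = [0.2000, 0.4000, 0.2000, 0.2000]
t=1: π = [0.3143, 0.2286, 0.2857, 0.1714]
t=2: π = [0.2694, 0.2000, 0.3224, 0.2082]
t=3: π = [0.2834, 0.2012, 0.3254, 0.1901]
t=4: π = [0.2800, 0.1988, 0.3246, 0.1967]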